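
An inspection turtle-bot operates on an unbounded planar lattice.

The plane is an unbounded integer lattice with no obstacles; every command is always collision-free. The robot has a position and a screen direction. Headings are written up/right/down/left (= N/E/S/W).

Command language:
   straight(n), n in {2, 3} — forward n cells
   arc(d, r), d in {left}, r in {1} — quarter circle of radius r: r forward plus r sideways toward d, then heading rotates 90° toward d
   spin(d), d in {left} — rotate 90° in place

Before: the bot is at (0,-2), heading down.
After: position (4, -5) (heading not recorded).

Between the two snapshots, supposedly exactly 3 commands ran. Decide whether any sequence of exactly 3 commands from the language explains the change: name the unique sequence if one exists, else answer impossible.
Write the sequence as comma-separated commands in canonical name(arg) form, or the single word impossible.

key: order matters: swapping straight(2) and straight(3) lands elsewhere
begin: at (0,-2), heading down
1. straight(2) → at (0,-4), heading down
2. arc(left, 1) → at (1,-5), heading right
3. straight(3) → at (4,-5), heading right
no other 3-command option fits: unique.

straight(2), arc(left, 1), straight(3)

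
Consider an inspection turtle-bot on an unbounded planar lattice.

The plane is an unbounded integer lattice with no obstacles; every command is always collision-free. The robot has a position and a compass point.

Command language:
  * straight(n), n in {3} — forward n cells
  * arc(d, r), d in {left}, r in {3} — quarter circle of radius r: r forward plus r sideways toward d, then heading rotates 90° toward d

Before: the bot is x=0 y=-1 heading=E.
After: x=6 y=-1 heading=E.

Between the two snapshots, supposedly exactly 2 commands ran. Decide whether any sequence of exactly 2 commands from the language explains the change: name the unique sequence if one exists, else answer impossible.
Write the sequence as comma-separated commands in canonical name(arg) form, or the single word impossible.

straight(3), straight(3)

key: still facing E at the end — nothing in the sequence rotates
t0: x=0 y=-1 heading=E
step 1 (straight(3)): x=3 y=-1 heading=E
step 2 (straight(3)): x=6 y=-1 heading=E
uniquely the one of 4 2-step routes that fits.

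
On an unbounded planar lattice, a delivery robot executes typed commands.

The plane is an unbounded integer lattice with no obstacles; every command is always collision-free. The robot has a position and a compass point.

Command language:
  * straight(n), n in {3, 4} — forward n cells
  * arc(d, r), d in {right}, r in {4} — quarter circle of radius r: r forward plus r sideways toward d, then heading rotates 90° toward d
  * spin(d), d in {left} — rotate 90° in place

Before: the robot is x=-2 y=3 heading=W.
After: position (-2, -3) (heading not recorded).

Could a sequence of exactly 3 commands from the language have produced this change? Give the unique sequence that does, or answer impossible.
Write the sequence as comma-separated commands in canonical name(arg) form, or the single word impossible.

spin(left), straight(3), straight(3)

key: order matters: swapping spin(left) and straight(3) lands elsewhere
from: x=-2 y=3 heading=W
1. spin(left) → x=-2 y=3 heading=S
2. straight(3) → x=-2 y=0 heading=S
3. straight(3) → x=-2 y=-3 heading=S
all 64 alternatives checked — unique.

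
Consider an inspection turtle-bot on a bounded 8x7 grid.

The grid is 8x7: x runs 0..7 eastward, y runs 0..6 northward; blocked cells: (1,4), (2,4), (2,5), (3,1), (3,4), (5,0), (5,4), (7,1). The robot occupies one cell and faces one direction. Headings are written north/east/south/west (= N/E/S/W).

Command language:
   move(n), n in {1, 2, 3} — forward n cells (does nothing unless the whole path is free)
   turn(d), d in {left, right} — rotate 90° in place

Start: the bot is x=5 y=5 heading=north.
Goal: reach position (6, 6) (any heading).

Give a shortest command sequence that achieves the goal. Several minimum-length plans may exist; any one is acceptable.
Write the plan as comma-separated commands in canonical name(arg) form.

move(1), turn(right), move(1)

t0: x=5 y=5 heading=north
[1] after move(1): x=5 y=6 heading=north
[2] after turn(right): x=5 y=6 heading=east
[3] after move(1): x=6 y=6 heading=east
minimal: 3 command(s), checked below 3.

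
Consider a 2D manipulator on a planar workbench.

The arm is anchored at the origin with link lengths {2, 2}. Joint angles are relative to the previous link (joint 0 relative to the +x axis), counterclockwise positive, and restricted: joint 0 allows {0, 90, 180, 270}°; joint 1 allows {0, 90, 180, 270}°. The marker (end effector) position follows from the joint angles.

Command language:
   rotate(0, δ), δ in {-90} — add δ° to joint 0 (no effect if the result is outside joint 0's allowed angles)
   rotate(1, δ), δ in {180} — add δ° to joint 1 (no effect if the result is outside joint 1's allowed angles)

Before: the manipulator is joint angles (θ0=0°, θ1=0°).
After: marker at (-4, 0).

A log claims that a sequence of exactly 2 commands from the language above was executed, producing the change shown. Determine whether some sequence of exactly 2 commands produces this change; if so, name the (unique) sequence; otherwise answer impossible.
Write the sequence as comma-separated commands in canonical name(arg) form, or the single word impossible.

rotate(0, -90), rotate(0, -90)

t0: joint angles (θ0=0°, θ1=0°)
t=1 rotate(0, -90) ⇒ joint angles (θ0=270°, θ1=0°)
t=2 rotate(0, -90) ⇒ joint angles (θ0=180°, θ1=0°)
no rival 2-sequence matches.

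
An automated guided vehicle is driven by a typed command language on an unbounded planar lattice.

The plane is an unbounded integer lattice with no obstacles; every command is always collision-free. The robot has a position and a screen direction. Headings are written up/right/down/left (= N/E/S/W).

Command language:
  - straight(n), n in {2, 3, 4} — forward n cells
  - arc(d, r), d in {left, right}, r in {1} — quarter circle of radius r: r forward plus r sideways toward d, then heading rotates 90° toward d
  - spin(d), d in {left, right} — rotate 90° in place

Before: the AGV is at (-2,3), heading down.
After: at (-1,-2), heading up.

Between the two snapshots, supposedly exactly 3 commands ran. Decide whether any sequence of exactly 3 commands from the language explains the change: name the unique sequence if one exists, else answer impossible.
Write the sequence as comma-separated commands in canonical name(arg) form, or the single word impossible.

key: running spin(left) before straight(4) would end elsewhere — order is forced
from: at (-2,3), heading down
1. straight(4) → at (-2,-1), heading down
2. arc(left, 1) → at (-1,-2), heading right
3. spin(left) → at (-1,-2), heading up
no rival 3-sequence matches.

straight(4), arc(left, 1), spin(left)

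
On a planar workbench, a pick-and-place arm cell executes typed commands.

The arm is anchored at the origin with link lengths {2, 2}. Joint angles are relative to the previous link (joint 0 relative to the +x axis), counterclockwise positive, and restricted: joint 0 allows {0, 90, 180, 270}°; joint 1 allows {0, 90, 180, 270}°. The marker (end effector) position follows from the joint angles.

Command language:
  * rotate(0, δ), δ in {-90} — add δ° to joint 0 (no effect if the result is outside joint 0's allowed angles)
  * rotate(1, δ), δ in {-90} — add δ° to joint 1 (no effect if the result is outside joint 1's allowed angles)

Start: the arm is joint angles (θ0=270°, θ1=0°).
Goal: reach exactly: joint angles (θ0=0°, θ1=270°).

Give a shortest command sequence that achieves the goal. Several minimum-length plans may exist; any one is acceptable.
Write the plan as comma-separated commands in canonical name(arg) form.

rotate(1, -90), rotate(0, -90), rotate(0, -90), rotate(0, -90)

start: joint angles (θ0=270°, θ1=0°)
1. rotate(1, -90) → joint angles (θ0=270°, θ1=270°)
2. rotate(0, -90) → joint angles (θ0=180°, θ1=270°)
3. rotate(0, -90) → joint angles (θ0=90°, θ1=270°)
4. rotate(0, -90) → joint angles (θ0=0°, θ1=270°)
nothing shorter than 4 reaches the goal.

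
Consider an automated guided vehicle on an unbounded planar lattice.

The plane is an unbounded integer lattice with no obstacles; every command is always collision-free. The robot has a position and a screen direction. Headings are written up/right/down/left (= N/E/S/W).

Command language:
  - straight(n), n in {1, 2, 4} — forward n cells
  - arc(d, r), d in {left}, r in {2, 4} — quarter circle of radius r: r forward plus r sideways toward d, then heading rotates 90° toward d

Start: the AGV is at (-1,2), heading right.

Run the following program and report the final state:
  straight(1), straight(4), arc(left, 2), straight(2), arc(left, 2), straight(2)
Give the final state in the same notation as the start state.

at (2,8), heading left

start: at (-1,2), heading right
[1] after straight(1): at (0,2), heading right
[2] after straight(4): at (4,2), heading right
[3] after arc(left, 2): at (6,4), heading up
[4] after straight(2): at (6,6), heading up
[5] after arc(left, 2): at (4,8), heading left
[6] after straight(2): at (2,8), heading left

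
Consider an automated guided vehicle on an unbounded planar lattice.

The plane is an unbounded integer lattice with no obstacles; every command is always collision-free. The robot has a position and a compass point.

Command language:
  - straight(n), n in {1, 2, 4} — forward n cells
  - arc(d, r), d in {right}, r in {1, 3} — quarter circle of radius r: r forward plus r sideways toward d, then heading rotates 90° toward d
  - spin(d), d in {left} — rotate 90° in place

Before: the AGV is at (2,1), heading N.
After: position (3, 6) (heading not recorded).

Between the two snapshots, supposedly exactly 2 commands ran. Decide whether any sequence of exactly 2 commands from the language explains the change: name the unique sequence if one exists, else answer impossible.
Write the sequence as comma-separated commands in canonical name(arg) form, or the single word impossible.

straight(4), arc(right, 1)

key: order matters: swapping straight(4) and arc(right, 1) lands elsewhere
initial: at (2,1), heading N
1. straight(4) → at (2,5), heading N
2. arc(right, 1) → at (3,6), heading E
uniquely the one of 36 2-step routes that fits.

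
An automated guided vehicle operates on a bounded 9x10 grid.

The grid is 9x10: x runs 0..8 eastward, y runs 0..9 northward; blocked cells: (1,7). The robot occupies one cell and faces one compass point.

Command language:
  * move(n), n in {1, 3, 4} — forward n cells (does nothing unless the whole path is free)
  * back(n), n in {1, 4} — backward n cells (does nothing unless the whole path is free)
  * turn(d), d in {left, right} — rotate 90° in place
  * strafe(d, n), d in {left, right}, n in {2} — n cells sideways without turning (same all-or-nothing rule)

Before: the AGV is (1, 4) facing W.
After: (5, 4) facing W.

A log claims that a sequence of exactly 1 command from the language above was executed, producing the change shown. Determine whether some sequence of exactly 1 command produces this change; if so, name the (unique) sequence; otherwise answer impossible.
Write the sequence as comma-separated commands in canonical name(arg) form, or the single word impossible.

key: heading stays W — the single command does not turn
t0: (1, 4) facing W
step 1 (back(4)): (5, 4) facing W
uniquely the one of 9 1-step routes that fits.

back(4)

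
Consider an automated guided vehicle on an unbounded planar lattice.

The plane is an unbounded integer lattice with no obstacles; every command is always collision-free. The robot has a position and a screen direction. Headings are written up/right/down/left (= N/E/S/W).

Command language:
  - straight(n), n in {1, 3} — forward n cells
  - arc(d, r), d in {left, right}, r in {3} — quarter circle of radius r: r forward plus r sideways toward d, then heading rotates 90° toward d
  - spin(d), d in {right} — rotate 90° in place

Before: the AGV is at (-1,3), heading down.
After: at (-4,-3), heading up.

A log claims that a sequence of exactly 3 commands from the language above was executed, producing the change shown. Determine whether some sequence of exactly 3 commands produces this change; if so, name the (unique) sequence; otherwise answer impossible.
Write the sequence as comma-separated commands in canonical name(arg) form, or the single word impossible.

key: position moved to (-4,-3) AND the heading swung to N — translation plus rotation needed
from: at (-1,3), heading down
t=1 straight(3) ⇒ at (-1,0), heading down
t=2 arc(right, 3) ⇒ at (-4,-3), heading left
t=3 spin(right) ⇒ at (-4,-3), heading up
all 125 alternatives checked — unique.

straight(3), arc(right, 3), spin(right)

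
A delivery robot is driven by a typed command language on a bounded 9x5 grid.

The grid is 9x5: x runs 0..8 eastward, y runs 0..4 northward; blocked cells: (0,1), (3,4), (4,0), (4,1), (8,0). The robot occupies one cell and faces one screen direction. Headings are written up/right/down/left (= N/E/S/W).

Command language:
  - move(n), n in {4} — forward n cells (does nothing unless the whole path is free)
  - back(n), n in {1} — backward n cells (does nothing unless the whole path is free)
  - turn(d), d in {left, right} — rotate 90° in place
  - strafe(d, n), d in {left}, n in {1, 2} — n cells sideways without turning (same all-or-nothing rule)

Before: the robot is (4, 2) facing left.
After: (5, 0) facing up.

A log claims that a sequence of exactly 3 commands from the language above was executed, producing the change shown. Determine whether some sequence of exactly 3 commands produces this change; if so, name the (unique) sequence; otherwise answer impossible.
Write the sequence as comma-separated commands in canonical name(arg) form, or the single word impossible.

back(1), strafe(left, 2), turn(right)

key: position moved to (5,0) AND the heading swung to N — translation plus rotation needed
start: (4, 2) facing left
1. back(1) → (5, 2) facing left
2. strafe(left, 2) → (5, 0) facing left
3. turn(right) → (5, 0) facing up
no rival 3-sequence matches.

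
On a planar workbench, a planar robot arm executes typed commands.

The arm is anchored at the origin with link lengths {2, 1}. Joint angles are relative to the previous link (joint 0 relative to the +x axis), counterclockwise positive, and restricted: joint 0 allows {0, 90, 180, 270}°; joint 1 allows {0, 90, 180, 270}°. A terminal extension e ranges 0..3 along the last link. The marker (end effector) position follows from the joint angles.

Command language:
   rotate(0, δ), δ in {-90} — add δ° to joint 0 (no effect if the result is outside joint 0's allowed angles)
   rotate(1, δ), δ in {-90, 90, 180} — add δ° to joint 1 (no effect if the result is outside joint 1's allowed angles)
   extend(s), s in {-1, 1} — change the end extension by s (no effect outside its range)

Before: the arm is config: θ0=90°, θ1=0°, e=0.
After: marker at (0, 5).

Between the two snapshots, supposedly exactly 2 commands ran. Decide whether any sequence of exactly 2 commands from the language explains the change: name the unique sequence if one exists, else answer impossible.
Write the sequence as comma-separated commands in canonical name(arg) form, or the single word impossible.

extend(1), extend(1)

initial: config: θ0=90°, θ1=0°, e=0
step 1 (extend(1)): config: θ0=90°, θ1=0°, e=1
step 2 (extend(1)): config: θ0=90°, θ1=0°, e=2
all 36 alternatives checked — unique.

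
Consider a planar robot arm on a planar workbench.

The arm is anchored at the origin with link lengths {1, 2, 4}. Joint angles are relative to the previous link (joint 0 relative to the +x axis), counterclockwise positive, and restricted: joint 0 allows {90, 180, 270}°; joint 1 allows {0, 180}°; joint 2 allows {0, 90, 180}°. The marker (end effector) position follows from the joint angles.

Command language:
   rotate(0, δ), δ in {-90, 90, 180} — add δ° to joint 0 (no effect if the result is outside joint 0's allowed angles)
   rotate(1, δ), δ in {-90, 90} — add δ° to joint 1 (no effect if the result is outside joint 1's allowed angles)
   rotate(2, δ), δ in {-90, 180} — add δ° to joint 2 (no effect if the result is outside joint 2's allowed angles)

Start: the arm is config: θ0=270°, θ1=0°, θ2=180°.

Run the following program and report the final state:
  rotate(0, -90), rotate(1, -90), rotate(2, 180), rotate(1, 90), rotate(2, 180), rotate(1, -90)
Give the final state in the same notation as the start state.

config: θ0=180°, θ1=0°, θ2=180°

t0: config: θ0=270°, θ1=0°, θ2=180°
step 1 (rotate(0, -90)): config: θ0=180°, θ1=0°, θ2=180°
step 2 (rotate(1, -90)): config: θ0=180°, θ1=0°, θ2=180°
step 3 (rotate(2, 180)): config: θ0=180°, θ1=0°, θ2=0°
step 4 (rotate(1, 90)): config: θ0=180°, θ1=0°, θ2=0°
step 5 (rotate(2, 180)): config: θ0=180°, θ1=0°, θ2=180°
step 6 (rotate(1, -90)): config: θ0=180°, θ1=0°, θ2=180°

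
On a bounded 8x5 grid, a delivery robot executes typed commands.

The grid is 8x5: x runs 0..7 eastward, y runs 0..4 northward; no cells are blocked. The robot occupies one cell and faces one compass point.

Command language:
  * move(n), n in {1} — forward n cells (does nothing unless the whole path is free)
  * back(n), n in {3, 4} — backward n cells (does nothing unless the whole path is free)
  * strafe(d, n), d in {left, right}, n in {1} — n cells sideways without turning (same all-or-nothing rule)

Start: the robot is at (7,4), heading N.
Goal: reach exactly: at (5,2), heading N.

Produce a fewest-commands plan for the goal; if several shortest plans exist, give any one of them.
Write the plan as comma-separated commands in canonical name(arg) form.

strafe(left, 1), strafe(left, 1), back(3), move(1)

t0: at (7,4), heading N
t=1 strafe(left, 1) ⇒ at (6,4), heading N
t=2 strafe(left, 1) ⇒ at (5,4), heading N
t=3 back(3) ⇒ at (5,1), heading N
t=4 move(1) ⇒ at (5,2), heading N
no 3-step plan works, so 4 is optimal.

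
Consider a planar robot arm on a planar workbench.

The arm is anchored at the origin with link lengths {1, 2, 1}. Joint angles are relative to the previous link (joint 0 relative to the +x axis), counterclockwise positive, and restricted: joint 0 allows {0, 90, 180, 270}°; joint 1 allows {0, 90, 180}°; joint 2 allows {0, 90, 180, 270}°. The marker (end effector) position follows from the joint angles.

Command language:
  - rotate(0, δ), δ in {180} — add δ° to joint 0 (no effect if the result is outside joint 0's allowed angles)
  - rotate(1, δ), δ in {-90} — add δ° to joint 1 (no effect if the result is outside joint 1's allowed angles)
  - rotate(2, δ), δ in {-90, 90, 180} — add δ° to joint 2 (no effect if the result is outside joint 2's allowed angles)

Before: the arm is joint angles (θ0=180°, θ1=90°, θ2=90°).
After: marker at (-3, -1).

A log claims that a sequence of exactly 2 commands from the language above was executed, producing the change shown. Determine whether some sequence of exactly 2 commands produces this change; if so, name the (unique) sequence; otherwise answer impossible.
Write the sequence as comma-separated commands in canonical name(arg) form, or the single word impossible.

rotate(1, -90), rotate(1, -90)

start: joint angles (θ0=180°, θ1=90°, θ2=90°)
[1] after rotate(1, -90): joint angles (θ0=180°, θ1=0°, θ2=90°)
[2] after rotate(1, -90): joint angles (θ0=180°, θ1=0°, θ2=90°)
no rival 2-sequence matches.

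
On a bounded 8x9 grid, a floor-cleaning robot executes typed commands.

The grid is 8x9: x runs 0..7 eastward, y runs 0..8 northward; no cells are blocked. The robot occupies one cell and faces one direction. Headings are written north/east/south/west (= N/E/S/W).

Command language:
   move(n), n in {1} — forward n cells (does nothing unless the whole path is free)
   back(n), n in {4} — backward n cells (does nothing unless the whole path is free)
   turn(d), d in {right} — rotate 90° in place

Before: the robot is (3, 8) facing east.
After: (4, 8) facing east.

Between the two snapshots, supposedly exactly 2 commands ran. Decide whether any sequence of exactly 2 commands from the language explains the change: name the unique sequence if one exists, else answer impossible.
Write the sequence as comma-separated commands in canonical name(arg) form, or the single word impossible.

back(4), move(1)

key: back(4) would leave the grid, so it does nothing
start: (3, 8) facing east
t=1 back(4) ⇒ (3, 8) facing east
t=2 move(1) ⇒ (4, 8) facing east
all 9 alternatives checked — unique.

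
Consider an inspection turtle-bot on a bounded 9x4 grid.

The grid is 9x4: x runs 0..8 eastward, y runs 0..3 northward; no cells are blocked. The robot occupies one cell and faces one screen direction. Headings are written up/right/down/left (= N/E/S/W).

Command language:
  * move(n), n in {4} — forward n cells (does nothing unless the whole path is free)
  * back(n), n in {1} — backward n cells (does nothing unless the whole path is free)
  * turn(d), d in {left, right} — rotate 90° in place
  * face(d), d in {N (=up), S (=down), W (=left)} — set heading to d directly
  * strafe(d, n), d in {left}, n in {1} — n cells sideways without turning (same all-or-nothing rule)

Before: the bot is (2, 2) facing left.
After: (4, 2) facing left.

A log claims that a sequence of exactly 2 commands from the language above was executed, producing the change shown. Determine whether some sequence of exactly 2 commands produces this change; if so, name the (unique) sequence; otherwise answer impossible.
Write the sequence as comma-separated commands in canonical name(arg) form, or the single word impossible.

key: heading stays W — no command in the sequence turns
start: (2, 2) facing left
t=1 back(1) ⇒ (3, 2) facing left
t=2 back(1) ⇒ (4, 2) facing left
no other 2-command option fits: unique.

back(1), back(1)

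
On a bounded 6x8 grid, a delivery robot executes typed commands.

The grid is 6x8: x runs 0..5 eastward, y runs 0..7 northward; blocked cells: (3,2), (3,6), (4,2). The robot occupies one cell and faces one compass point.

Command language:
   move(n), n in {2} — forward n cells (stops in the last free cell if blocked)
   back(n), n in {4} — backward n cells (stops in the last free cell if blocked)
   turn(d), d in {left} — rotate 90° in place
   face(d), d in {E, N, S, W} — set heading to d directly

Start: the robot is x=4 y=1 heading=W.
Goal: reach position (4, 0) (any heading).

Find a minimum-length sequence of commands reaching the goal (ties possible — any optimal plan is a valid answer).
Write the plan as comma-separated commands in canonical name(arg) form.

turn(left), move(2)

t0: x=4 y=1 heading=W
t=1 turn(left) ⇒ x=4 y=1 heading=S
t=2 move(2) ⇒ x=4 y=0 heading=S
no 1-step plan works, so 2 is optimal.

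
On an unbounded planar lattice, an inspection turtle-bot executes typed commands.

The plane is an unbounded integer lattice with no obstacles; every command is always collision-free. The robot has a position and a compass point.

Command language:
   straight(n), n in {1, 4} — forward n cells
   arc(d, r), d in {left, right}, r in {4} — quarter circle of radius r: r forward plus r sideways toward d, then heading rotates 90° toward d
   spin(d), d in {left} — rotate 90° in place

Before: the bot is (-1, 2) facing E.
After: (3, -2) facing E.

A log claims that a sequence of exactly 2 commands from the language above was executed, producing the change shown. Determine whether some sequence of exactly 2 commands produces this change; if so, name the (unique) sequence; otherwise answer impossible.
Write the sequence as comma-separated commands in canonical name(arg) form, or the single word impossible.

arc(right, 4), spin(left)

key: still facing E at the end — net rotation zero over 2 steps
start: (-1, 2) facing E
[1] after arc(right, 4): (3, -2) facing S
[2] after spin(left): (3, -2) facing E
uniquely the one of 25 2-step routes that fits.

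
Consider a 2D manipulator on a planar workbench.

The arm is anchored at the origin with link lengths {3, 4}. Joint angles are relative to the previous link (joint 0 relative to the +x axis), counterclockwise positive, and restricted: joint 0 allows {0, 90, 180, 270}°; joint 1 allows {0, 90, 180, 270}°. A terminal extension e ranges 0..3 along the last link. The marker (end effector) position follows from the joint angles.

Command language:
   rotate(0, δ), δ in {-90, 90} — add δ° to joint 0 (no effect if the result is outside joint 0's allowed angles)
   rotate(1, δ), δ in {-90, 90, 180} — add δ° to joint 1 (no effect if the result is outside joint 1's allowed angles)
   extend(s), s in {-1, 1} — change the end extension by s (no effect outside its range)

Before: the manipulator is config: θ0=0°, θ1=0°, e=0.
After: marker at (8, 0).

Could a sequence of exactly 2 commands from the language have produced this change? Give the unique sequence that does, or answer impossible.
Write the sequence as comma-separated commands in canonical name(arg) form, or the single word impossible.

key: running extend(1) before extend(-1) would end elsewhere — order is forced
t0: config: θ0=0°, θ1=0°, e=0
step 1 (extend(-1)): config: θ0=0°, θ1=0°, e=0
step 2 (extend(1)): config: θ0=0°, θ1=0°, e=1
no other 2-command option fits: unique.

extend(-1), extend(1)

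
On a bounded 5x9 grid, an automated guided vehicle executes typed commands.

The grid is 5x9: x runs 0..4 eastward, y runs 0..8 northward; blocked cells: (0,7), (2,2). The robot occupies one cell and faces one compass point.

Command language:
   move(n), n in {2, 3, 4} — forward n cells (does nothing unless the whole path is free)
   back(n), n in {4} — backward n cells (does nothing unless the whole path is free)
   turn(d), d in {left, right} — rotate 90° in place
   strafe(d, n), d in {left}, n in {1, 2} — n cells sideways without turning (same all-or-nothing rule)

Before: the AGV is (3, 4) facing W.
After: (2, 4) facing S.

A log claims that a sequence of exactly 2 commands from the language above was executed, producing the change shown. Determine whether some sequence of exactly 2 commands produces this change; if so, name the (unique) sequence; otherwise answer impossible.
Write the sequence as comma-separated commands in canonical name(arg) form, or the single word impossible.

all 64 sequences checked — none match.

impossible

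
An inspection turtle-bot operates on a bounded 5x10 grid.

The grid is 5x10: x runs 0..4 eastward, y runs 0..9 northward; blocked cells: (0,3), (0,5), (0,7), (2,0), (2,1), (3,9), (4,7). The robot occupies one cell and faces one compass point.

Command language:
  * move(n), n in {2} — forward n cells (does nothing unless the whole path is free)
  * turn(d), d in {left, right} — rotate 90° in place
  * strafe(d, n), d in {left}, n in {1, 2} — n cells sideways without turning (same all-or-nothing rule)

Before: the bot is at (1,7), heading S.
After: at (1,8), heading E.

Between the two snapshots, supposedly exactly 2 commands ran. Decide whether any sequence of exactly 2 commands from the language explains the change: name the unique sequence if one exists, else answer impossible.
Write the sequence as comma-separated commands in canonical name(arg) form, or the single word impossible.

key: position moved to (1,8) AND the heading swung to E — translation plus rotation needed
begin: at (1,7), heading S
[1] after turn(left): at (1,7), heading E
[2] after strafe(left, 1): at (1,8), heading E
no rival 2-sequence matches.

turn(left), strafe(left, 1)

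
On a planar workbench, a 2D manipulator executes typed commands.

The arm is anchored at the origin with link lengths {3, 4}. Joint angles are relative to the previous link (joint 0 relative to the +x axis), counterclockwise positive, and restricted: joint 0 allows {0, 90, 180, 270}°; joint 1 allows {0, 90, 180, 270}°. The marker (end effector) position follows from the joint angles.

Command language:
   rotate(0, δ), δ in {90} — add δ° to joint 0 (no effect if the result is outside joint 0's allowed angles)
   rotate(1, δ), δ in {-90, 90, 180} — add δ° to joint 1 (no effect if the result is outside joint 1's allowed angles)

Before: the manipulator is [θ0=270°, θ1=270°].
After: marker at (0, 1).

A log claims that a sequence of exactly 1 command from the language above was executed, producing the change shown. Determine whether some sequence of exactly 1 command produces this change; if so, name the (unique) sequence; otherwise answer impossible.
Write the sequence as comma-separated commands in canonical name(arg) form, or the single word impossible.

start: [θ0=270°, θ1=270°]
[1] after rotate(1, -90): [θ0=270°, θ1=180°]
all 4 alternatives checked — unique.

rotate(1, -90)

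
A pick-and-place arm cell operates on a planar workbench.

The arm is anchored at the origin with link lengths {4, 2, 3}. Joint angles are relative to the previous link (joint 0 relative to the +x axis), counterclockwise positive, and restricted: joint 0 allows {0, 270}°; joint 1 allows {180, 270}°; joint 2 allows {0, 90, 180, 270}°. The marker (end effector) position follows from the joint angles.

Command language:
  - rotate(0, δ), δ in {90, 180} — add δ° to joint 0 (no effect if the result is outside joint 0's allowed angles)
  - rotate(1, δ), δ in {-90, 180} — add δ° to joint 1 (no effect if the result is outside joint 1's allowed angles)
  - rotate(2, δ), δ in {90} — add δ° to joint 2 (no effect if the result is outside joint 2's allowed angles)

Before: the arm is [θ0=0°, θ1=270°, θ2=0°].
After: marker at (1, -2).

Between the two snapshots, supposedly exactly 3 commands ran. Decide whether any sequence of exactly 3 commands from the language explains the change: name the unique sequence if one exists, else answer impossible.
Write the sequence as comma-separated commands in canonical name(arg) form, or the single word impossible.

start: [θ0=0°, θ1=270°, θ2=0°]
[1] after rotate(2, 90): [θ0=0°, θ1=270°, θ2=90°]
[2] after rotate(2, 90): [θ0=0°, θ1=270°, θ2=180°]
[3] after rotate(2, 90): [θ0=0°, θ1=270°, θ2=270°]
uniquely the one of 125 3-step routes that fits.

rotate(2, 90), rotate(2, 90), rotate(2, 90)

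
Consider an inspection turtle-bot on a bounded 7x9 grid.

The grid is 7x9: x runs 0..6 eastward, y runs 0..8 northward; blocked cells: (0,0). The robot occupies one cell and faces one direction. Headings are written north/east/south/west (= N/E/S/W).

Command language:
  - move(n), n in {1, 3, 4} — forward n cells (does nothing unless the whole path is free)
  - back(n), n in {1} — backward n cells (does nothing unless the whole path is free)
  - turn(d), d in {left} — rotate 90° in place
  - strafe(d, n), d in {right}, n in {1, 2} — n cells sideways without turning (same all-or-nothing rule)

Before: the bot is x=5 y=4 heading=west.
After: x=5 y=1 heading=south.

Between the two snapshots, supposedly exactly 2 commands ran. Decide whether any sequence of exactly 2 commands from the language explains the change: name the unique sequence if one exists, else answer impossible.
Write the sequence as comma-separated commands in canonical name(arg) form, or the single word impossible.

key: position moved to (5,1) AND the heading swung to S — translation plus rotation needed
t0: x=5 y=4 heading=west
1. turn(left) → x=5 y=4 heading=south
2. move(3) → x=5 y=1 heading=south
uniquely the one of 49 2-step routes that fits.

turn(left), move(3)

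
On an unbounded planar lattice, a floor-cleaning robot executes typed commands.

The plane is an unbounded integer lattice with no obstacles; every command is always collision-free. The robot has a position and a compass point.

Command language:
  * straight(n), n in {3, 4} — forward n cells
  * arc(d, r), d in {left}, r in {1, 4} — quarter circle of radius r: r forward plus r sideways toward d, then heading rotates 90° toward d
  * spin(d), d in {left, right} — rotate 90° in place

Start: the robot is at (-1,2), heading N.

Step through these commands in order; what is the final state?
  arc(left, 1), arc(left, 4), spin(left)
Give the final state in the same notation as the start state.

from: at (-1,2), heading N
[1] after arc(left, 1): at (-2,3), heading W
[2] after arc(left, 4): at (-6,-1), heading S
[3] after spin(left): at (-6,-1), heading E

at (-6,-1), heading E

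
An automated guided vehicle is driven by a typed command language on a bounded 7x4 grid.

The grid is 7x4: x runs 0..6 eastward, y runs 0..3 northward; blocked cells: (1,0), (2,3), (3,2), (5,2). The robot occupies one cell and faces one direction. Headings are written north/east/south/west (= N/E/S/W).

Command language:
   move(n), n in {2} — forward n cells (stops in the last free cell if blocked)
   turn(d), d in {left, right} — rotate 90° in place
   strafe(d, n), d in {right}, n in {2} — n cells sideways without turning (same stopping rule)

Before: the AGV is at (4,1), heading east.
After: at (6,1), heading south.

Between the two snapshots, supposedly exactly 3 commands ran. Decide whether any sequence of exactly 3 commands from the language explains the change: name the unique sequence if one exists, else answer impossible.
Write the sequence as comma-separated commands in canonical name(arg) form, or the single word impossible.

move(2), move(2), turn(right)

key: cell and facing (now S) both changed — the 3 commands mix motion and turning
start: at (4,1), heading east
step 1 (move(2)): at (6,1), heading east
step 2 (move(2)): at (6,1), heading east
step 3 (turn(right)): at (6,1), heading south
no rival 3-sequence matches.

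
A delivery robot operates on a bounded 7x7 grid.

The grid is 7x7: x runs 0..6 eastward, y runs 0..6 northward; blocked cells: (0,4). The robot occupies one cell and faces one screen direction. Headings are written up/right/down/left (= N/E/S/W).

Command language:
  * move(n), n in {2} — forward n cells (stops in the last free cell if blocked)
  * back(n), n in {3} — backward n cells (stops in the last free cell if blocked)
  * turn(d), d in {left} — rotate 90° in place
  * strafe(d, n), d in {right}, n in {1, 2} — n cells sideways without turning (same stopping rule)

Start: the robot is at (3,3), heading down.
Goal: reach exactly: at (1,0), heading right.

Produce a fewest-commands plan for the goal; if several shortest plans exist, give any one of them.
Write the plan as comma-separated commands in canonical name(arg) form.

start: at (3,3), heading down
step 1 (move(2)): at (3,1), heading down
step 2 (move(2)): at (3,0), heading down
step 3 (strafe(right, 2)): at (1,0), heading down
step 4 (turn(left)): at (1,0), heading right
minimal: 4 command(s), checked below 4.

move(2), move(2), strafe(right, 2), turn(left)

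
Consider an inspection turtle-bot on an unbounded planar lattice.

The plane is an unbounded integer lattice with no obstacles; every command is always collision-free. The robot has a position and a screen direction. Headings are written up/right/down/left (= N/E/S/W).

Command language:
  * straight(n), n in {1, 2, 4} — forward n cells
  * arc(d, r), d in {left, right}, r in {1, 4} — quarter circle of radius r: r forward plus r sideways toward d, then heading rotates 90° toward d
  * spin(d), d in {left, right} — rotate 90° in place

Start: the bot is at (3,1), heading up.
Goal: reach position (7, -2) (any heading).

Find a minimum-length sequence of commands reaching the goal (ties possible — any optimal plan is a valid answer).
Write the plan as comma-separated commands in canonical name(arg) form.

start: at (3,1), heading up
step 1 (straight(1)): at (3,2), heading up
step 2 (spin(right)): at (3,2), heading right
step 3 (arc(right, 4)): at (7,-2), heading down
no 2-step plan works, so 3 is optimal.

straight(1), spin(right), arc(right, 4)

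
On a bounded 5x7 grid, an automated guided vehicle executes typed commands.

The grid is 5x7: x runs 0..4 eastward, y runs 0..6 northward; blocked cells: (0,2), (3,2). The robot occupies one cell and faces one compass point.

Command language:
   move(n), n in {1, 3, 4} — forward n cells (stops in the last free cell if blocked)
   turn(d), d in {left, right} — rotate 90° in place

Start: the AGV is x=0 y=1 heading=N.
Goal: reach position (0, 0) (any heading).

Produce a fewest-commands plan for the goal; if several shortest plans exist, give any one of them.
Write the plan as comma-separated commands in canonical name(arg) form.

begin: x=0 y=1 heading=N
[1] after turn(right): x=0 y=1 heading=E
[2] after turn(right): x=0 y=1 heading=S
[3] after move(4): x=0 y=0 heading=S
minimal: 3 command(s), checked below 3.

turn(right), turn(right), move(4)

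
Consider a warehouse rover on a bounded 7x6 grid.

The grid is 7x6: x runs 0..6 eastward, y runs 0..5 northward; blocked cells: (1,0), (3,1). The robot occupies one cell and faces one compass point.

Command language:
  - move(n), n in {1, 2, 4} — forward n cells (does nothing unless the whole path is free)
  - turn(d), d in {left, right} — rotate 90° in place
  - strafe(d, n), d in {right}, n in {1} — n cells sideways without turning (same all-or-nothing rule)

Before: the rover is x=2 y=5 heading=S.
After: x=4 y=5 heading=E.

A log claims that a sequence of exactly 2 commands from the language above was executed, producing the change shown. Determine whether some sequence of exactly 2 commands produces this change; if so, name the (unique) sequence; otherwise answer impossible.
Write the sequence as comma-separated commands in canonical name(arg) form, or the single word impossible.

turn(left), move(2)

key: order matters: swapping turn(left) and move(2) lands elsewhere
t0: x=2 y=5 heading=S
t=1 turn(left) ⇒ x=2 y=5 heading=E
t=2 move(2) ⇒ x=4 y=5 heading=E
no other 2-command option fits: unique.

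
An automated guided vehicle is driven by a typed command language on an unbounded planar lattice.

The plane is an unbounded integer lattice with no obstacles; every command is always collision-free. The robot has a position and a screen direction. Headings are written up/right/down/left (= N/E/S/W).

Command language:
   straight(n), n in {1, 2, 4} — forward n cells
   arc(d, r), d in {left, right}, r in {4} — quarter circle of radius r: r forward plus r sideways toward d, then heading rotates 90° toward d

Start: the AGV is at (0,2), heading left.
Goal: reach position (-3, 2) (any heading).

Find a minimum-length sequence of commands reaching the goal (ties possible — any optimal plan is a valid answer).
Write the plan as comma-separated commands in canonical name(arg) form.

begin: at (0,2), heading left
1. straight(1) → at (-1,2), heading left
2. straight(2) → at (-3,2), heading left
no 1-step plan works, so 2 is optimal.

straight(1), straight(2)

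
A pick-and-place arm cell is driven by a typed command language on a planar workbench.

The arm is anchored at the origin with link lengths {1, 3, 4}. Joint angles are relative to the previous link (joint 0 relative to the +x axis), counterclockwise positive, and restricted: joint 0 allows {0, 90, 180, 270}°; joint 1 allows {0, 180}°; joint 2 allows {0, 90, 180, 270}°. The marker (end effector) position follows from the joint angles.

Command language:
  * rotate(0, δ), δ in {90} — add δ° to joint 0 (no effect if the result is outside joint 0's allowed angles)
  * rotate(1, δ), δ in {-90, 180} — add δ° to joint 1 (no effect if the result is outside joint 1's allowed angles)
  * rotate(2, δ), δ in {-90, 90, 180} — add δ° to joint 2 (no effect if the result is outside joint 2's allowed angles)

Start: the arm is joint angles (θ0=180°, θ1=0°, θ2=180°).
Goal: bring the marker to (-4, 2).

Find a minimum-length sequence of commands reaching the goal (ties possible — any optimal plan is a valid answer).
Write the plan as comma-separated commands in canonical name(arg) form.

t0: joint angles (θ0=180°, θ1=0°, θ2=180°)
[1] after rotate(1, 180): joint angles (θ0=180°, θ1=180°, θ2=180°)
[2] after rotate(2, -90): joint angles (θ0=180°, θ1=180°, θ2=90°)
[3] after rotate(0, 90): joint angles (θ0=270°, θ1=180°, θ2=90°)
no 2-step plan works, so 3 is optimal.

rotate(1, 180), rotate(2, -90), rotate(0, 90)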